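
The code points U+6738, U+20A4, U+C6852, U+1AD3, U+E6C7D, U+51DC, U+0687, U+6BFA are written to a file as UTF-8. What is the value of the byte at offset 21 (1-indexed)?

0xDA

1-indexed offset 21 is 0-indexed offset 20.
U+6738 → 3-byte form E6 9C B8 at offsets 0–2.
U+20A4 → 3-byte form E2 82 A4 at offsets 3–5.
U+C6852 → 4-byte form F3 86 A1 92 at offsets 6–9.
U+1AD3 → 3-byte form E1 AB 93 at offsets 10–12.
U+E6C7D → 4-byte form F3 A6 B1 BD at offsets 13–16.
U+51DC → 3-byte form E5 87 9C at offsets 17–19.
U+0687 → 2-byte form DA 87 at offsets 20–21.
Offset 20 falls in char 7's range; it's byte 1 of DA 87 = 0xDA.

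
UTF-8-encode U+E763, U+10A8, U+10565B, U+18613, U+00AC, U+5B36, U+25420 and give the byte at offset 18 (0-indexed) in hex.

0xB6

U+E763 → 3-byte form EE 9D A3 at offsets 0–2.
U+10A8 → 3-byte form E1 82 A8 at offsets 3–5.
U+10565B → 4-byte form F4 85 99 9B at offsets 6–9.
U+18613 → 4-byte form F0 98 98 93 at offsets 10–13.
U+00AC → 2-byte form C2 AC at offsets 14–15.
U+5B36 → 3-byte form E5 AC B6 at offsets 16–18.
Offset 18 falls in char 6's range; it's byte 3 of E5 AC B6 = 0xB6.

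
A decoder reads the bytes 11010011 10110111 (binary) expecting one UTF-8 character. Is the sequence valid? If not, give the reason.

valid

Leading byte 0xD3 = 11010011 → 2-byte form.
Continuation bytes 0xB7=10110111 all match 10xxxxxx.
Decoded value 0x4F7 is ≥ 0x80 (shortest form) and not a surrogate.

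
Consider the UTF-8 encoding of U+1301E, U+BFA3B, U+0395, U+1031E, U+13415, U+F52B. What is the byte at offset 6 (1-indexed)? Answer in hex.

1-indexed offset 6 is 0-indexed offset 5.
U+1301E → 4-byte form F0 93 80 9E at offsets 0–3.
U+BFA3B → 4-byte form F2 BF A8 BB at offsets 4–7.
Offset 5 falls in char 2's range; it's byte 2 of F2 BF A8 BB = 0xBF.

0xBF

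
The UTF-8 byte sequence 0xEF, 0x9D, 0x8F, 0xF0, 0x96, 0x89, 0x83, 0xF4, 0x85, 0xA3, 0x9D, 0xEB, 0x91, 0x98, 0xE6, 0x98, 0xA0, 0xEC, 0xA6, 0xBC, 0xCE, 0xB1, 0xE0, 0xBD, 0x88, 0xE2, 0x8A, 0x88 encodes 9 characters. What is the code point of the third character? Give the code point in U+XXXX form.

Offset 0: leading byte 0xEF = 11101111 → 3-byte char #1 = EF 9D 8F.
Offset 3: leading byte 0xF0 = 11110000 → 4-byte char #2 = F0 96 89 83.
Offset 7: leading byte 0xF4 = 11110100 → 4-byte char #3 = F4 85 A3 9D.
Leading byte 0xF4 = 11110100 matches 11110xxx → 4-byte sequence.
Byte 1: 0xF4 = 11110100, payload 100 (3 bits).
Byte 2: 0x85 = 10000101 (10xxxxxx ✓), payload 000101.
Byte 3: 0xA3 = 10100011 (10xxxxxx ✓), payload 100011.
Byte 4: 0x9D = 10011101 (10xxxxxx ✓), payload 011101.
Concatenate: 100000101100011011101 = 0x1058DD (21 bits → U+1058DD).

U+1058DD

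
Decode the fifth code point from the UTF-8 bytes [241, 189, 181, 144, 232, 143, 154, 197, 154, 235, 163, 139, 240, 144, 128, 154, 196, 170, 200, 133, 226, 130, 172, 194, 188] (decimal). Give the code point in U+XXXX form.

U+1001A

Offset 0: leading byte 0xF1 = 11110001 → 4-byte char #1 = F1 BD B5 90.
Offset 4: leading byte 0xE8 = 11101000 → 3-byte char #2 = E8 8F 9A.
Offset 7: leading byte 0xC5 = 11000101 → 2-byte char #3 = C5 9A.
Offset 9: leading byte 0xEB = 11101011 → 3-byte char #4 = EB A3 8B.
Offset 12: leading byte 0xF0 = 11110000 → 4-byte char #5 = F0 90 80 9A.
Leading byte 0xF0 = 11110000 matches 11110xxx → 4-byte sequence.
Byte 1: 0xF0 = 11110000, payload 000 (3 bits).
Byte 2: 0x90 = 10010000 (10xxxxxx ✓), payload 010000.
Byte 3: 0x80 = 10000000 (10xxxxxx ✓), payload 000000.
Byte 4: 0x9A = 10011010 (10xxxxxx ✓), payload 011010.
Concatenate: 000010000000000011010 = 0x1001A (21 bits → U+1001A).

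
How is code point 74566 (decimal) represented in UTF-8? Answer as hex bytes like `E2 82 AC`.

F0 92 8D 86

U+12346 = 0x12346 = 74566 decimal. In range U+10000–U+10FFFF → 4-byte form: 11110xxx 10xxxxxx 10xxxxxx 10xxxxxx.
Binary (21 bits): 000010010001101000110.
Split 3+6+6+6: 000 | 010010 | 001101 | 000110.
Byte 1: 11110000 = 0xF0.
Byte 2: 10010010 = 0x92.
Byte 3: 10001101 = 0x8D.
Byte 4: 10000110 = 0x86.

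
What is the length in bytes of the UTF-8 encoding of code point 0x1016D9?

U+1016D9 = 0x1016D9. UTF-8 uses 1 byte below 0x80, 2 below 0x800, 3 below 0x10000, 4 up to 0x10FFFF. 0x1016D9 is in U+10000–U+10FFFF → 4 bytes.

4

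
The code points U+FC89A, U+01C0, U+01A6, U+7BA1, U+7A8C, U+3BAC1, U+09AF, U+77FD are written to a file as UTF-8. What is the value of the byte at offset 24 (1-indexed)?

0xBD

1-indexed offset 24 is 0-indexed offset 23.
U+FC89A → 4-byte form F3 BC A2 9A at offsets 0–3.
U+01C0 → 2-byte form C7 80 at offsets 4–5.
U+01A6 → 2-byte form C6 A6 at offsets 6–7.
U+7BA1 → 3-byte form E7 AE A1 at offsets 8–10.
U+7A8C → 3-byte form E7 AA 8C at offsets 11–13.
U+3BAC1 → 4-byte form F0 BB AB 81 at offsets 14–17.
U+09AF → 3-byte form E0 A6 AF at offsets 18–20.
U+77FD → 3-byte form E7 9F BD at offsets 21–23.
Offset 23 falls in char 8's range; it's byte 3 of E7 9F BD = 0xBD.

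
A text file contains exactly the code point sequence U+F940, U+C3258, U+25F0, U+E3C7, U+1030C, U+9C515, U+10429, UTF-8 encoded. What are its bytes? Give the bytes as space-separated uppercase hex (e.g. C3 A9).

EF A5 80 F3 83 89 98 E2 97 B0 EE 8F 87 F0 90 8C 8C F2 9C 94 95 F0 90 90 A9

U+F940: 3-byte form → EF A5 80.
U+C3258: 4-byte form → F3 83 89 98.
U+25F0: 3-byte form → E2 97 B0.
U+E3C7: 3-byte form → EE 8F 87.
U+1030C: 4-byte form → F0 90 8C 8C.
U+9C515: 4-byte form → F2 9C 94 95.
U+10429: 4-byte form → F0 90 90 A9.
Concatenated (25 bytes): EF A5 80 F3 83 89 98 E2 97 B0 EE 8F 87 F0 90 8C 8C F2 9C 94 95 F0 90 90 A9.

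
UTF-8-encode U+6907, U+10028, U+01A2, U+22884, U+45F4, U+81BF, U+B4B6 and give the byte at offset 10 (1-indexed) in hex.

0xF0

1-indexed offset 10 is 0-indexed offset 9.
U+6907 → 3-byte form E6 A4 87 at offsets 0–2.
U+10028 → 4-byte form F0 90 80 A8 at offsets 3–6.
U+01A2 → 2-byte form C6 A2 at offsets 7–8.
U+22884 → 4-byte form F0 A2 A2 84 at offsets 9–12.
Offset 9 falls in char 4's range; it's byte 1 of F0 A2 A2 84 = 0xF0.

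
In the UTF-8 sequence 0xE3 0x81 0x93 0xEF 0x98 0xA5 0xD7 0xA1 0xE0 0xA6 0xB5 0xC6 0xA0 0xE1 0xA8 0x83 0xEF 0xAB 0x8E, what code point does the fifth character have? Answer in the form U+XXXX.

U+01A0

Offset 0: leading byte 0xE3 = 11100011 → 3-byte char #1 = E3 81 93.
Offset 3: leading byte 0xEF = 11101111 → 3-byte char #2 = EF 98 A5.
Offset 6: leading byte 0xD7 = 11010111 → 2-byte char #3 = D7 A1.
Offset 8: leading byte 0xE0 = 11100000 → 3-byte char #4 = E0 A6 B5.
Offset 11: leading byte 0xC6 = 11000110 → 2-byte char #5 = C6 A0.
Leading byte 0xC6 = 11000110 matches 110xxxxx → 2-byte sequence.
Byte 1: 0xC6 = 11000110, payload 00110 (5 bits).
Byte 2: 0xA0 = 10100000 (10xxxxxx ✓), payload 100000.
Concatenate: 00110100000 = 0x1A0 (11 bits → U+01A0).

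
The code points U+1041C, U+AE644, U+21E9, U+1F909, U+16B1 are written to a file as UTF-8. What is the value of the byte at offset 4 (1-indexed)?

0x9C

1-indexed offset 4 is 0-indexed offset 3.
U+1041C → 4-byte form F0 90 90 9C at offsets 0–3.
Offset 3 falls in char 1's range; it's byte 4 of F0 90 90 9C = 0x9C.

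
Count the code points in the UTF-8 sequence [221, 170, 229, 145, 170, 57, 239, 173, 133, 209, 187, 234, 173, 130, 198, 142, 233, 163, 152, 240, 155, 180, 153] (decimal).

Byte at offset 0: 0xDD = 11011101 → 2-byte char (#1). Advance 2.
Byte at offset 2: 0xE5 = 11100101 → 3-byte char (#2). Advance 3.
Byte at offset 5: 0x39 = 00111001 → 1-byte char (#3). Advance 1.
Byte at offset 6: 0xEF = 11101111 → 3-byte char (#4). Advance 3.
Byte at offset 9: 0xD1 = 11010001 → 2-byte char (#5). Advance 2.
Byte at offset 11: 0xEA = 11101010 → 3-byte char (#6). Advance 3.
Byte at offset 14: 0xC6 = 11000110 → 2-byte char (#7). Advance 2.
Byte at offset 16: 0xE9 = 11101001 → 3-byte char (#8). Advance 3.
Byte at offset 19: 0xF0 = 11110000 → 4-byte char (#9). Advance 4.
Reached end at offset 23 after 9 code points.

9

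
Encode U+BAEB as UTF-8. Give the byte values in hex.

U+BAEB = 0xBAEB = 47851 decimal. In range U+0800–U+FFFF → 3-byte form: 1110xxxx 10xxxxxx 10xxxxxx.
Binary (16 bits): 1011101011101011.
Split 4+6+6: 1011 | 101011 | 101011.
Byte 1: 11101011 = 0xEB.
Byte 2: 10101011 = 0xAB.
Byte 3: 10101011 = 0xAB.

EB AB AB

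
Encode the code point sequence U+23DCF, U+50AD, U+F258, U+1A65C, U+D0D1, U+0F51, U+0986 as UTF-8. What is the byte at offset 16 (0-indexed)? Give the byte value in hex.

0x91

U+23DCF → 4-byte form F0 A3 B7 8F at offsets 0–3.
U+50AD → 3-byte form E5 82 AD at offsets 4–6.
U+F258 → 3-byte form EF 89 98 at offsets 7–9.
U+1A65C → 4-byte form F0 9A 99 9C at offsets 10–13.
U+D0D1 → 3-byte form ED 83 91 at offsets 14–16.
Offset 16 falls in char 5's range; it's byte 3 of ED 83 91 = 0x91.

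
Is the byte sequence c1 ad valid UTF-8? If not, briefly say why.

Leading byte 0xC1 = 11000001 → 2-byte form.
Continuation bytes all match 10xxxxxx. Payload decodes to 0x6D.
But 0x6D < 0x80, the minimum for a 2-byte sequence — this is an overlong encoding.

invalid (overlong encoding)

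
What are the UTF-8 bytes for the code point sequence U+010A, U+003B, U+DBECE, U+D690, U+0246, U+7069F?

U+010A: 2-byte form → C4 8A.
U+003B: 1-byte form → 3B.
U+DBECE: 4-byte form → F3 9B BB 8E.
U+D690: 3-byte form → ED 9A 90.
U+0246: 2-byte form → C9 86.
U+7069F: 4-byte form → F1 B0 9A 9F.
Concatenated (16 bytes): C4 8A 3B F3 9B BB 8E ED 9A 90 C9 86 F1 B0 9A 9F.

C4 8A 3B F3 9B BB 8E ED 9A 90 C9 86 F1 B0 9A 9F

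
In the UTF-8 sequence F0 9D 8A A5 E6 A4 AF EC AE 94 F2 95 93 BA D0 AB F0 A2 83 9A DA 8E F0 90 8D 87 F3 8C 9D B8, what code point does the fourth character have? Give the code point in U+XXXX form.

Offset 0: leading byte 0xF0 = 11110000 → 4-byte char #1 = F0 9D 8A A5.
Offset 4: leading byte 0xE6 = 11100110 → 3-byte char #2 = E6 A4 AF.
Offset 7: leading byte 0xEC = 11101100 → 3-byte char #3 = EC AE 94.
Offset 10: leading byte 0xF2 = 11110010 → 4-byte char #4 = F2 95 93 BA.
Leading byte 0xF2 = 11110010 matches 11110xxx → 4-byte sequence.
Byte 1: 0xF2 = 11110010, payload 010 (3 bits).
Byte 2: 0x95 = 10010101 (10xxxxxx ✓), payload 010101.
Byte 3: 0x93 = 10010011 (10xxxxxx ✓), payload 010011.
Byte 4: 0xBA = 10111010 (10xxxxxx ✓), payload 111010.
Concatenate: 010010101010011111010 = 0x954FA (21 bits → U+954FA).

U+954FA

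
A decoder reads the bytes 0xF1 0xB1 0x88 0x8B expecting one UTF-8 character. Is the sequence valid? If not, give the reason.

valid

Leading byte 0xF1 = 11110001 → 4-byte form.
Continuation bytes 0xB1=10110001, 0x88=10001000, 0x8B=10001011 all match 10xxxxxx.
Decoded value 0x7120B is ≥ 0x10000 (shortest form) and not a surrogate.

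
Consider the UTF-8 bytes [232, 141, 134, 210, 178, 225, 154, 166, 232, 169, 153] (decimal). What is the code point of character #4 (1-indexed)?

U+8A59

Offset 0: leading byte 0xE8 = 11101000 → 3-byte char #1 = E8 8D 86.
Offset 3: leading byte 0xD2 = 11010010 → 2-byte char #2 = D2 B2.
Offset 5: leading byte 0xE1 = 11100001 → 3-byte char #3 = E1 9A A6.
Offset 8: leading byte 0xE8 = 11101000 → 3-byte char #4 = E8 A9 99.
Leading byte 0xE8 = 11101000 matches 1110xxxx → 3-byte sequence.
Byte 1: 0xE8 = 11101000, payload 1000 (4 bits).
Byte 2: 0xA9 = 10101001 (10xxxxxx ✓), payload 101001.
Byte 3: 0x99 = 10011001 (10xxxxxx ✓), payload 011001.
Concatenate: 1000101001011001 = 0x8A59 (16 bits → U+8A59).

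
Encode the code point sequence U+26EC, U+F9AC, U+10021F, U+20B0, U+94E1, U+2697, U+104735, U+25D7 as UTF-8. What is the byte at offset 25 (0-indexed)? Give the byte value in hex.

U+26EC → 3-byte form E2 9B AC at offsets 0–2.
U+F9AC → 3-byte form EF A6 AC at offsets 3–5.
U+10021F → 4-byte form F4 80 88 9F at offsets 6–9.
U+20B0 → 3-byte form E2 82 B0 at offsets 10–12.
U+94E1 → 3-byte form E9 93 A1 at offsets 13–15.
U+2697 → 3-byte form E2 9A 97 at offsets 16–18.
U+104735 → 4-byte form F4 84 9C B5 at offsets 19–22.
U+25D7 → 3-byte form E2 97 97 at offsets 23–25.
Offset 25 falls in char 8's range; it's byte 3 of E2 97 97 = 0x97.

0x97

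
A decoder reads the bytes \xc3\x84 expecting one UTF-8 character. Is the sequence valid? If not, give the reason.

Leading byte 0xC3 = 11000011 → 2-byte form.
Continuation bytes 0x84=10000100 all match 10xxxxxx.
Decoded value 0xC4 is ≥ 0x80 (shortest form) and not a surrogate.

valid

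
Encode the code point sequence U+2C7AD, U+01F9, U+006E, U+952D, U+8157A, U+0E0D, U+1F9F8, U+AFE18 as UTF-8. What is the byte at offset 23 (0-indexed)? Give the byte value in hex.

0xB8

U+2C7AD → 4-byte form F0 AC 9E AD at offsets 0–3.
U+01F9 → 2-byte form C7 B9 at offsets 4–5.
U+006E → 1-byte form 6E at offsets 6–6.
U+952D → 3-byte form E9 94 AD at offsets 7–9.
U+8157A → 4-byte form F2 81 95 BA at offsets 10–13.
U+0E0D → 3-byte form E0 B8 8D at offsets 14–16.
U+1F9F8 → 4-byte form F0 9F A7 B8 at offsets 17–20.
U+AFE18 → 4-byte form F2 AF B8 98 at offsets 21–24.
Offset 23 falls in char 8's range; it's byte 3 of F2 AF B8 98 = 0xB8.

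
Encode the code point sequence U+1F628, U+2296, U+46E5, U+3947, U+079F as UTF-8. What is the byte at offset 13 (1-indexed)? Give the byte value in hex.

0x87

1-indexed offset 13 is 0-indexed offset 12.
U+1F628 → 4-byte form F0 9F 98 A8 at offsets 0–3.
U+2296 → 3-byte form E2 8A 96 at offsets 4–6.
U+46E5 → 3-byte form E4 9B A5 at offsets 7–9.
U+3947 → 3-byte form E3 A5 87 at offsets 10–12.
Offset 12 falls in char 4's range; it's byte 3 of E3 A5 87 = 0x87.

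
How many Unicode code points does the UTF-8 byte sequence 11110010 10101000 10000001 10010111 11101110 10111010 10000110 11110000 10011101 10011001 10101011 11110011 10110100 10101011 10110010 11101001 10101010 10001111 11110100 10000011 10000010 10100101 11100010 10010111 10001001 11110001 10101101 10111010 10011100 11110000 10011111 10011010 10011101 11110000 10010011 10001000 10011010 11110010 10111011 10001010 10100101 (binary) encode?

11

Byte at offset 0: 0xF2 = 11110010 → 4-byte char (#1). Advance 4.
Byte at offset 4: 0xEE = 11101110 → 3-byte char (#2). Advance 3.
Byte at offset 7: 0xF0 = 11110000 → 4-byte char (#3). Advance 4.
Byte at offset 11: 0xF3 = 11110011 → 4-byte char (#4). Advance 4.
Byte at offset 15: 0xE9 = 11101001 → 3-byte char (#5). Advance 3.
Byte at offset 18: 0xF4 = 11110100 → 4-byte char (#6). Advance 4.
Byte at offset 22: 0xE2 = 11100010 → 3-byte char (#7). Advance 3.
Byte at offset 25: 0xF1 = 11110001 → 4-byte char (#8). Advance 4.
Byte at offset 29: 0xF0 = 11110000 → 4-byte char (#9). Advance 4.
Byte at offset 33: 0xF0 = 11110000 → 4-byte char (#10). Advance 4.
Byte at offset 37: 0xF2 = 11110010 → 4-byte char (#11). Advance 4.
Reached end at offset 41 after 11 code points.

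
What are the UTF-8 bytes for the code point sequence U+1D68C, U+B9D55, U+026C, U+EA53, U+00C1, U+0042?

U+1D68C: 4-byte form → F0 9D 9A 8C.
U+B9D55: 4-byte form → F2 B9 B5 95.
U+026C: 2-byte form → C9 AC.
U+EA53: 3-byte form → EE A9 93.
U+00C1: 2-byte form → C3 81.
U+0042: 1-byte form → 42.
Concatenated (16 bytes): F0 9D 9A 8C F2 B9 B5 95 C9 AC EE A9 93 C3 81 42.

F0 9D 9A 8C F2 B9 B5 95 C9 AC EE A9 93 C3 81 42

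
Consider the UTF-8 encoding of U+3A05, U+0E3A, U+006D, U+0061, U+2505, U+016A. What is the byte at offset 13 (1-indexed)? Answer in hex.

1-indexed offset 13 is 0-indexed offset 12.
U+3A05 → 3-byte form E3 A8 85 at offsets 0–2.
U+0E3A → 3-byte form E0 B8 BA at offsets 3–5.
U+006D → 1-byte form 6D at offsets 6–6.
U+0061 → 1-byte form 61 at offsets 7–7.
U+2505 → 3-byte form E2 94 85 at offsets 8–10.
U+016A → 2-byte form C5 AA at offsets 11–12.
Offset 12 falls in char 6's range; it's byte 2 of C5 AA = 0xAA.

0xAA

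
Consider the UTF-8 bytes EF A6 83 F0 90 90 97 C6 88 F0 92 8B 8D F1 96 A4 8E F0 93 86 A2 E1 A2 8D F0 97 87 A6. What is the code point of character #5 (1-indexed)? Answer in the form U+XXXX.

U+5690E

Offset 0: leading byte 0xEF = 11101111 → 3-byte char #1 = EF A6 83.
Offset 3: leading byte 0xF0 = 11110000 → 4-byte char #2 = F0 90 90 97.
Offset 7: leading byte 0xC6 = 11000110 → 2-byte char #3 = C6 88.
Offset 9: leading byte 0xF0 = 11110000 → 4-byte char #4 = F0 92 8B 8D.
Offset 13: leading byte 0xF1 = 11110001 → 4-byte char #5 = F1 96 A4 8E.
Leading byte 0xF1 = 11110001 matches 11110xxx → 4-byte sequence.
Byte 1: 0xF1 = 11110001, payload 001 (3 bits).
Byte 2: 0x96 = 10010110 (10xxxxxx ✓), payload 010110.
Byte 3: 0xA4 = 10100100 (10xxxxxx ✓), payload 100100.
Byte 4: 0x8E = 10001110 (10xxxxxx ✓), payload 001110.
Concatenate: 001010110100100001110 = 0x5690E (21 bits → U+5690E).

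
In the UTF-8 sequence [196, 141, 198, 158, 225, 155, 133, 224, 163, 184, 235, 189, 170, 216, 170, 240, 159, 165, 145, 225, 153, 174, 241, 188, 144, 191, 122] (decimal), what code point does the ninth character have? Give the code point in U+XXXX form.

Offset 0: leading byte 0xC4 = 11000100 → 2-byte char #1 = C4 8D.
Offset 2: leading byte 0xC6 = 11000110 → 2-byte char #2 = C6 9E.
Offset 4: leading byte 0xE1 = 11100001 → 3-byte char #3 = E1 9B 85.
Offset 7: leading byte 0xE0 = 11100000 → 3-byte char #4 = E0 A3 B8.
Offset 10: leading byte 0xEB = 11101011 → 3-byte char #5 = EB BD AA.
Offset 13: leading byte 0xD8 = 11011000 → 2-byte char #6 = D8 AA.
Offset 15: leading byte 0xF0 = 11110000 → 4-byte char #7 = F0 9F A5 91.
Offset 19: leading byte 0xE1 = 11100001 → 3-byte char #8 = E1 99 AE.
Offset 22: leading byte 0xF1 = 11110001 → 4-byte char #9 = F1 BC 90 BF.
Leading byte 0xF1 = 11110001 matches 11110xxx → 4-byte sequence.
Byte 1: 0xF1 = 11110001, payload 001 (3 bits).
Byte 2: 0xBC = 10111100 (10xxxxxx ✓), payload 111100.
Byte 3: 0x90 = 10010000 (10xxxxxx ✓), payload 010000.
Byte 4: 0xBF = 10111111 (10xxxxxx ✓), payload 111111.
Concatenate: 001111100010000111111 = 0x7C43F (21 bits → U+7C43F).

U+7C43F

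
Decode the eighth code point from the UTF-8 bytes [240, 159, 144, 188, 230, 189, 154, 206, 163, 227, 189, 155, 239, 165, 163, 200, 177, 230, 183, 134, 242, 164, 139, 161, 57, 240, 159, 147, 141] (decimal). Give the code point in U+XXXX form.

Offset 0: leading byte 0xF0 = 11110000 → 4-byte char #1 = F0 9F 90 BC.
Offset 4: leading byte 0xE6 = 11100110 → 3-byte char #2 = E6 BD 9A.
Offset 7: leading byte 0xCE = 11001110 → 2-byte char #3 = CE A3.
Offset 9: leading byte 0xE3 = 11100011 → 3-byte char #4 = E3 BD 9B.
Offset 12: leading byte 0xEF = 11101111 → 3-byte char #5 = EF A5 A3.
Offset 15: leading byte 0xC8 = 11001000 → 2-byte char #6 = C8 B1.
Offset 17: leading byte 0xE6 = 11100110 → 3-byte char #7 = E6 B7 86.
Offset 20: leading byte 0xF2 = 11110010 → 4-byte char #8 = F2 A4 8B A1.
Leading byte 0xF2 = 11110010 matches 11110xxx → 4-byte sequence.
Byte 1: 0xF2 = 11110010, payload 010 (3 bits).
Byte 2: 0xA4 = 10100100 (10xxxxxx ✓), payload 100100.
Byte 3: 0x8B = 10001011 (10xxxxxx ✓), payload 001011.
Byte 4: 0xA1 = 10100001 (10xxxxxx ✓), payload 100001.
Concatenate: 010100100001011100001 = 0xA42E1 (21 bits → U+A42E1).

U+A42E1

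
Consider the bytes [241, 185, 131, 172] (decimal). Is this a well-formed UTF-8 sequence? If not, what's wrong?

Leading byte 0xF1 = 11110001 → 4-byte form.
Continuation bytes 0xB9=10111001, 0x83=10000011, 0xAC=10101100 all match 10xxxxxx.
Decoded value 0x790EC is ≥ 0x10000 (shortest form) and not a surrogate.

valid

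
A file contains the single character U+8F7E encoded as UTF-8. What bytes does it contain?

E8 BD BE

U+8F7E = 0x8F7E = 36734 decimal. In range U+0800–U+FFFF → 3-byte form: 1110xxxx 10xxxxxx 10xxxxxx.
Binary (16 bits): 1000111101111110.
Split 4+6+6: 1000 | 111101 | 111110.
Byte 1: 11101000 = 0xE8.
Byte 2: 10111101 = 0xBD.
Byte 3: 10111110 = 0xBE.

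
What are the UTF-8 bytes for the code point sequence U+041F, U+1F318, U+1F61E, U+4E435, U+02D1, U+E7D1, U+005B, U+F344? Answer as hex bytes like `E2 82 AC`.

U+041F: 2-byte form → D0 9F.
U+1F318: 4-byte form → F0 9F 8C 98.
U+1F61E: 4-byte form → F0 9F 98 9E.
U+4E435: 4-byte form → F1 8E 90 B5.
U+02D1: 2-byte form → CB 91.
U+E7D1: 3-byte form → EE 9F 91.
U+005B: 1-byte form → 5B.
U+F344: 3-byte form → EF 8D 84.
Concatenated (23 bytes): D0 9F F0 9F 8C 98 F0 9F 98 9E F1 8E 90 B5 CB 91 EE 9F 91 5B EF 8D 84.

D0 9F F0 9F 8C 98 F0 9F 98 9E F1 8E 90 B5 CB 91 EE 9F 91 5B EF 8D 84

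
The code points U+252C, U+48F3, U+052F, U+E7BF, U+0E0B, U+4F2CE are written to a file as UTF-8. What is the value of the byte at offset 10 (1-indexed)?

0x9E

1-indexed offset 10 is 0-indexed offset 9.
U+252C → 3-byte form E2 94 AC at offsets 0–2.
U+48F3 → 3-byte form E4 A3 B3 at offsets 3–5.
U+052F → 2-byte form D4 AF at offsets 6–7.
U+E7BF → 3-byte form EE 9E BF at offsets 8–10.
Offset 9 falls in char 4's range; it's byte 2 of EE 9E BF = 0x9E.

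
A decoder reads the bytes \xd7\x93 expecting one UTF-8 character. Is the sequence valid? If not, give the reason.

Leading byte 0xD7 = 11010111 → 2-byte form.
Continuation bytes 0x93=10010011 all match 10xxxxxx.
Decoded value 0x5D3 is ≥ 0x80 (shortest form) and not a surrogate.

valid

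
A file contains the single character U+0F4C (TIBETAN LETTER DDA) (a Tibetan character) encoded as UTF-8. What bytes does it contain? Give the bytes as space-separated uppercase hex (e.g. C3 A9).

U+0F4C = 0xF4C = 3916 decimal. In range U+0800–U+FFFF → 3-byte form: 1110xxxx 10xxxxxx 10xxxxxx.
Binary (16 bits): 0000111101001100.
Split 4+6+6: 0000 | 111101 | 001100.
Byte 1: 11100000 = 0xE0.
Byte 2: 10111101 = 0xBD.
Byte 3: 10001100 = 0x8C.

E0 BD 8C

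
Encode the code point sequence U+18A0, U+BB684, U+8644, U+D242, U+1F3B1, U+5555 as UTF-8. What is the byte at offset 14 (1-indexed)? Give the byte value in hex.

1-indexed offset 14 is 0-indexed offset 13.
U+18A0 → 3-byte form E1 A2 A0 at offsets 0–2.
U+BB684 → 4-byte form F2 BB 9A 84 at offsets 3–6.
U+8644 → 3-byte form E8 99 84 at offsets 7–9.
U+D242 → 3-byte form ED 89 82 at offsets 10–12.
U+1F3B1 → 4-byte form F0 9F 8E B1 at offsets 13–16.
Offset 13 falls in char 5's range; it's byte 1 of F0 9F 8E B1 = 0xF0.

0xF0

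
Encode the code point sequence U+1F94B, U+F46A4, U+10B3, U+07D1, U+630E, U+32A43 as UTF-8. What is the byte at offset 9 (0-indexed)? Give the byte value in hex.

0x82

U+1F94B → 4-byte form F0 9F A5 8B at offsets 0–3.
U+F46A4 → 4-byte form F3 B4 9A A4 at offsets 4–7.
U+10B3 → 3-byte form E1 82 B3 at offsets 8–10.
Offset 9 falls in char 3's range; it's byte 2 of E1 82 B3 = 0x82.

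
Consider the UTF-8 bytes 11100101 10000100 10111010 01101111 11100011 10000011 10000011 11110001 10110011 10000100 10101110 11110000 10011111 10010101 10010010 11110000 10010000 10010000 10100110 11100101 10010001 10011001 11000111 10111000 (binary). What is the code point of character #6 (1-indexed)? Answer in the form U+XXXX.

Offset 0: leading byte 0xE5 = 11100101 → 3-byte char #1 = E5 84 BA.
Offset 3: leading byte 0x6F = 01101111 → 1-byte char #2 = 6F.
Offset 4: leading byte 0xE3 = 11100011 → 3-byte char #3 = E3 83 83.
Offset 7: leading byte 0xF1 = 11110001 → 4-byte char #4 = F1 B3 84 AE.
Offset 11: leading byte 0xF0 = 11110000 → 4-byte char #5 = F0 9F 95 92.
Offset 15: leading byte 0xF0 = 11110000 → 4-byte char #6 = F0 90 90 A6.
Leading byte 0xF0 = 11110000 matches 11110xxx → 4-byte sequence.
Byte 1: 0xF0 = 11110000, payload 000 (3 bits).
Byte 2: 0x90 = 10010000 (10xxxxxx ✓), payload 010000.
Byte 3: 0x90 = 10010000 (10xxxxxx ✓), payload 010000.
Byte 4: 0xA6 = 10100110 (10xxxxxx ✓), payload 100110.
Concatenate: 000010000010000100110 = 0x10426 (21 bits → U+10426).

U+10426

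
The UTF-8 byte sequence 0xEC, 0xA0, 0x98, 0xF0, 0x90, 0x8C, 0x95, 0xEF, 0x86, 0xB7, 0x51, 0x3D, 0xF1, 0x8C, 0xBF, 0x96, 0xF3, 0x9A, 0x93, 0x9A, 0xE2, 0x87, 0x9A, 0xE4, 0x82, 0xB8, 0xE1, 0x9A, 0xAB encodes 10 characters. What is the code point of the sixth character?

Offset 0: leading byte 0xEC = 11101100 → 3-byte char #1 = EC A0 98.
Offset 3: leading byte 0xF0 = 11110000 → 4-byte char #2 = F0 90 8C 95.
Offset 7: leading byte 0xEF = 11101111 → 3-byte char #3 = EF 86 B7.
Offset 10: leading byte 0x51 = 01010001 → 1-byte char #4 = 51.
Offset 11: leading byte 0x3D = 00111101 → 1-byte char #5 = 3D.
Offset 12: leading byte 0xF1 = 11110001 → 4-byte char #6 = F1 8C BF 96.
Leading byte 0xF1 = 11110001 matches 11110xxx → 4-byte sequence.
Byte 1: 0xF1 = 11110001, payload 001 (3 bits).
Byte 2: 0x8C = 10001100 (10xxxxxx ✓), payload 001100.
Byte 3: 0xBF = 10111111 (10xxxxxx ✓), payload 111111.
Byte 4: 0x96 = 10010110 (10xxxxxx ✓), payload 010110.
Concatenate: 001001100111111010110 = 0x4CFD6 (21 bits → U+4CFD6).

U+4CFD6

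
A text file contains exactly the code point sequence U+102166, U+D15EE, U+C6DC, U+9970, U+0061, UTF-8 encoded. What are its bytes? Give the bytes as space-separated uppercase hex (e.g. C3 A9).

U+102166: 4-byte form → F4 82 85 A6.
U+D15EE: 4-byte form → F3 91 97 AE.
U+C6DC: 3-byte form → EC 9B 9C.
U+9970: 3-byte form → E9 A5 B0.
U+0061: 1-byte form → 61.
Concatenated (15 bytes): F4 82 85 A6 F3 91 97 AE EC 9B 9C E9 A5 B0 61.

F4 82 85 A6 F3 91 97 AE EC 9B 9C E9 A5 B0 61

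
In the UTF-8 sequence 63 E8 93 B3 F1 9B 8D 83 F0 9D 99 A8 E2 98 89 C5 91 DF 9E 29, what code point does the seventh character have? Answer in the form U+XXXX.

U+07DE

Offset 0: leading byte 0x63 = 01100011 → 1-byte char #1 = 63.
Offset 1: leading byte 0xE8 = 11101000 → 3-byte char #2 = E8 93 B3.
Offset 4: leading byte 0xF1 = 11110001 → 4-byte char #3 = F1 9B 8D 83.
Offset 8: leading byte 0xF0 = 11110000 → 4-byte char #4 = F0 9D 99 A8.
Offset 12: leading byte 0xE2 = 11100010 → 3-byte char #5 = E2 98 89.
Offset 15: leading byte 0xC5 = 11000101 → 2-byte char #6 = C5 91.
Offset 17: leading byte 0xDF = 11011111 → 2-byte char #7 = DF 9E.
Leading byte 0xDF = 11011111 matches 110xxxxx → 2-byte sequence.
Byte 1: 0xDF = 11011111, payload 11111 (5 bits).
Byte 2: 0x9E = 10011110 (10xxxxxx ✓), payload 011110.
Concatenate: 11111011110 = 0x7DE (11 bits → U+07DE).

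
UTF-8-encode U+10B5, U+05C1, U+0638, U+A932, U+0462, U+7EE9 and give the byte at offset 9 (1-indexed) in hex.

0xA4

1-indexed offset 9 is 0-indexed offset 8.
U+10B5 → 3-byte form E1 82 B5 at offsets 0–2.
U+05C1 → 2-byte form D7 81 at offsets 3–4.
U+0638 → 2-byte form D8 B8 at offsets 5–6.
U+A932 → 3-byte form EA A4 B2 at offsets 7–9.
Offset 8 falls in char 4's range; it's byte 2 of EA A4 B2 = 0xA4.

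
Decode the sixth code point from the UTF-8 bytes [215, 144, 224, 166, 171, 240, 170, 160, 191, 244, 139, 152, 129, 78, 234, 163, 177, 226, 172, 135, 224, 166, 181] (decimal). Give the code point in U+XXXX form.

U+A8F1

Offset 0: leading byte 0xD7 = 11010111 → 2-byte char #1 = D7 90.
Offset 2: leading byte 0xE0 = 11100000 → 3-byte char #2 = E0 A6 AB.
Offset 5: leading byte 0xF0 = 11110000 → 4-byte char #3 = F0 AA A0 BF.
Offset 9: leading byte 0xF4 = 11110100 → 4-byte char #4 = F4 8B 98 81.
Offset 13: leading byte 0x4E = 01001110 → 1-byte char #5 = 4E.
Offset 14: leading byte 0xEA = 11101010 → 3-byte char #6 = EA A3 B1.
Leading byte 0xEA = 11101010 matches 1110xxxx → 3-byte sequence.
Byte 1: 0xEA = 11101010, payload 1010 (4 bits).
Byte 2: 0xA3 = 10100011 (10xxxxxx ✓), payload 100011.
Byte 3: 0xB1 = 10110001 (10xxxxxx ✓), payload 110001.
Concatenate: 1010100011110001 = 0xA8F1 (16 bits → U+A8F1).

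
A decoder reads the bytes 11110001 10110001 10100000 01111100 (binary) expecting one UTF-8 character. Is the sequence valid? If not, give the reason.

invalid (non-continuation byte where continuation expected)

Leading byte 0xF1 = 11110001 → 4-byte form.
Byte 4 is 0x7C = 01111100, which is not 10xxxxxx — expected a continuation byte.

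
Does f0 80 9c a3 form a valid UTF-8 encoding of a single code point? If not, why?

Leading byte 0xF0 = 11110000 → 4-byte form.
Continuation bytes all match 10xxxxxx. Payload decodes to 0x723.
But 0x723 < 0x10000, the minimum for a 4-byte sequence — this is an overlong encoding.

invalid (overlong encoding)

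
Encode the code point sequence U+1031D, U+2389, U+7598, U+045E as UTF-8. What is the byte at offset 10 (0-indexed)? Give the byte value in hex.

0xD1

U+1031D → 4-byte form F0 90 8C 9D at offsets 0–3.
U+2389 → 3-byte form E2 8E 89 at offsets 4–6.
U+7598 → 3-byte form E7 96 98 at offsets 7–9.
U+045E → 2-byte form D1 9E at offsets 10–11.
Offset 10 falls in char 4's range; it's byte 1 of D1 9E = 0xD1.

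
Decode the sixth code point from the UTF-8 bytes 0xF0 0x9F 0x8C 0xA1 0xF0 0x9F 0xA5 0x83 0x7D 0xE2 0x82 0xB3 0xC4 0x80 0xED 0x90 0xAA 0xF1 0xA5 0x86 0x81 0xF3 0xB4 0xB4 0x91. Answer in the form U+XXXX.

U+D42A

Offset 0: leading byte 0xF0 = 11110000 → 4-byte char #1 = F0 9F 8C A1.
Offset 4: leading byte 0xF0 = 11110000 → 4-byte char #2 = F0 9F A5 83.
Offset 8: leading byte 0x7D = 01111101 → 1-byte char #3 = 7D.
Offset 9: leading byte 0xE2 = 11100010 → 3-byte char #4 = E2 82 B3.
Offset 12: leading byte 0xC4 = 11000100 → 2-byte char #5 = C4 80.
Offset 14: leading byte 0xED = 11101101 → 3-byte char #6 = ED 90 AA.
Leading byte 0xED = 11101101 matches 1110xxxx → 3-byte sequence.
Byte 1: 0xED = 11101101, payload 1101 (4 bits).
Byte 2: 0x90 = 10010000 (10xxxxxx ✓), payload 010000.
Byte 3: 0xAA = 10101010 (10xxxxxx ✓), payload 101010.
Concatenate: 1101010000101010 = 0xD42A (16 bits → U+D42A).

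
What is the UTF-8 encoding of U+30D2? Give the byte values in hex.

E3 83 92

U+30D2 = 0x30D2 = 12498 decimal. In range U+0800–U+FFFF → 3-byte form: 1110xxxx 10xxxxxx 10xxxxxx.
Binary (16 bits): 0011000011010010.
Split 4+6+6: 0011 | 000011 | 010010.
Byte 1: 11100011 = 0xE3.
Byte 2: 10000011 = 0x83.
Byte 3: 10010010 = 0x92.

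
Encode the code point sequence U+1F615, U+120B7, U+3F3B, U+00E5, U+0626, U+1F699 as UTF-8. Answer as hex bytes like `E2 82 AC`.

F0 9F 98 95 F0 92 82 B7 E3 BC BB C3 A5 D8 A6 F0 9F 9A 99

U+1F615: 4-byte form → F0 9F 98 95.
U+120B7: 4-byte form → F0 92 82 B7.
U+3F3B: 3-byte form → E3 BC BB.
U+00E5: 2-byte form → C3 A5.
U+0626: 2-byte form → D8 A6.
U+1F699: 4-byte form → F0 9F 9A 99.
Concatenated (19 bytes): F0 9F 98 95 F0 92 82 B7 E3 BC BB C3 A5 D8 A6 F0 9F 9A 99.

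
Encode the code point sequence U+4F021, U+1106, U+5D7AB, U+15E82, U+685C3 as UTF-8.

U+4F021: 4-byte form → F1 8F 80 A1.
U+1106: 3-byte form → E1 84 86.
U+5D7AB: 4-byte form → F1 9D 9E AB.
U+15E82: 4-byte form → F0 95 BA 82.
U+685C3: 4-byte form → F1 A8 97 83.
Concatenated (19 bytes): F1 8F 80 A1 E1 84 86 F1 9D 9E AB F0 95 BA 82 F1 A8 97 83.

F1 8F 80 A1 E1 84 86 F1 9D 9E AB F0 95 BA 82 F1 A8 97 83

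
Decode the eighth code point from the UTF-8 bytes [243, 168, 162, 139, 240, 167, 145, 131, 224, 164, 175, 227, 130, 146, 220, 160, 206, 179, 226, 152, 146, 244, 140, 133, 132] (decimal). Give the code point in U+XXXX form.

Offset 0: leading byte 0xF3 = 11110011 → 4-byte char #1 = F3 A8 A2 8B.
Offset 4: leading byte 0xF0 = 11110000 → 4-byte char #2 = F0 A7 91 83.
Offset 8: leading byte 0xE0 = 11100000 → 3-byte char #3 = E0 A4 AF.
Offset 11: leading byte 0xE3 = 11100011 → 3-byte char #4 = E3 82 92.
Offset 14: leading byte 0xDC = 11011100 → 2-byte char #5 = DC A0.
Offset 16: leading byte 0xCE = 11001110 → 2-byte char #6 = CE B3.
Offset 18: leading byte 0xE2 = 11100010 → 3-byte char #7 = E2 98 92.
Offset 21: leading byte 0xF4 = 11110100 → 4-byte char #8 = F4 8C 85 84.
Leading byte 0xF4 = 11110100 matches 11110xxx → 4-byte sequence.
Byte 1: 0xF4 = 11110100, payload 100 (3 bits).
Byte 2: 0x8C = 10001100 (10xxxxxx ✓), payload 001100.
Byte 3: 0x85 = 10000101 (10xxxxxx ✓), payload 000101.
Byte 4: 0x84 = 10000100 (10xxxxxx ✓), payload 000100.
Concatenate: 100001100000101000100 = 0x10C144 (21 bits → U+10C144).

U+10C144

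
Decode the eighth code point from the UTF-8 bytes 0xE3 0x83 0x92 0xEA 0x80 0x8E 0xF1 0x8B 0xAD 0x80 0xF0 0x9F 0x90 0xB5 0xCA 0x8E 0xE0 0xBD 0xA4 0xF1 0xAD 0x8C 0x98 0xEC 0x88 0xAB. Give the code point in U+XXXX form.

Offset 0: leading byte 0xE3 = 11100011 → 3-byte char #1 = E3 83 92.
Offset 3: leading byte 0xEA = 11101010 → 3-byte char #2 = EA 80 8E.
Offset 6: leading byte 0xF1 = 11110001 → 4-byte char #3 = F1 8B AD 80.
Offset 10: leading byte 0xF0 = 11110000 → 4-byte char #4 = F0 9F 90 B5.
Offset 14: leading byte 0xCA = 11001010 → 2-byte char #5 = CA 8E.
Offset 16: leading byte 0xE0 = 11100000 → 3-byte char #6 = E0 BD A4.
Offset 19: leading byte 0xF1 = 11110001 → 4-byte char #7 = F1 AD 8C 98.
Offset 23: leading byte 0xEC = 11101100 → 3-byte char #8 = EC 88 AB.
Leading byte 0xEC = 11101100 matches 1110xxxx → 3-byte sequence.
Byte 1: 0xEC = 11101100, payload 1100 (4 bits).
Byte 2: 0x88 = 10001000 (10xxxxxx ✓), payload 001000.
Byte 3: 0xAB = 10101011 (10xxxxxx ✓), payload 101011.
Concatenate: 1100001000101011 = 0xC22B (16 bits → U+C22B).

U+C22B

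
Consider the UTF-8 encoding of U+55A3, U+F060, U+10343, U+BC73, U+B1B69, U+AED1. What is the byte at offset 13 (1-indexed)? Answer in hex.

1-indexed offset 13 is 0-indexed offset 12.
U+55A3 → 3-byte form E5 96 A3 at offsets 0–2.
U+F060 → 3-byte form EF 81 A0 at offsets 3–5.
U+10343 → 4-byte form F0 90 8D 83 at offsets 6–9.
U+BC73 → 3-byte form EB B1 B3 at offsets 10–12.
Offset 12 falls in char 4's range; it's byte 3 of EB B1 B3 = 0xB3.

0xB3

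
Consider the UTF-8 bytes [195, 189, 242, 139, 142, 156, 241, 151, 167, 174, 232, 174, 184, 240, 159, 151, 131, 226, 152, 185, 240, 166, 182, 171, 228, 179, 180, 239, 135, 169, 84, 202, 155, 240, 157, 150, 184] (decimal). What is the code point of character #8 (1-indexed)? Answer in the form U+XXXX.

U+4CF4

Offset 0: leading byte 0xC3 = 11000011 → 2-byte char #1 = C3 BD.
Offset 2: leading byte 0xF2 = 11110010 → 4-byte char #2 = F2 8B 8E 9C.
Offset 6: leading byte 0xF1 = 11110001 → 4-byte char #3 = F1 97 A7 AE.
Offset 10: leading byte 0xE8 = 11101000 → 3-byte char #4 = E8 AE B8.
Offset 13: leading byte 0xF0 = 11110000 → 4-byte char #5 = F0 9F 97 83.
Offset 17: leading byte 0xE2 = 11100010 → 3-byte char #6 = E2 98 B9.
Offset 20: leading byte 0xF0 = 11110000 → 4-byte char #7 = F0 A6 B6 AB.
Offset 24: leading byte 0xE4 = 11100100 → 3-byte char #8 = E4 B3 B4.
Leading byte 0xE4 = 11100100 matches 1110xxxx → 3-byte sequence.
Byte 1: 0xE4 = 11100100, payload 0100 (4 bits).
Byte 2: 0xB3 = 10110011 (10xxxxxx ✓), payload 110011.
Byte 3: 0xB4 = 10110100 (10xxxxxx ✓), payload 110100.
Concatenate: 0100110011110100 = 0x4CF4 (16 bits → U+4CF4).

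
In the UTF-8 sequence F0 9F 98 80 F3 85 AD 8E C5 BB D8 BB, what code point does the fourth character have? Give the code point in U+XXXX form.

Offset 0: leading byte 0xF0 = 11110000 → 4-byte char #1 = F0 9F 98 80.
Offset 4: leading byte 0xF3 = 11110011 → 4-byte char #2 = F3 85 AD 8E.
Offset 8: leading byte 0xC5 = 11000101 → 2-byte char #3 = C5 BB.
Offset 10: leading byte 0xD8 = 11011000 → 2-byte char #4 = D8 BB.
Leading byte 0xD8 = 11011000 matches 110xxxxx → 2-byte sequence.
Byte 1: 0xD8 = 11011000, payload 11000 (5 bits).
Byte 2: 0xBB = 10111011 (10xxxxxx ✓), payload 111011.
Concatenate: 11000111011 = 0x63B (11 bits → U+063B).

U+063B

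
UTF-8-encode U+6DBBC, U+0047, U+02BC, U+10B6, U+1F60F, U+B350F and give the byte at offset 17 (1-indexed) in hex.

1-indexed offset 17 is 0-indexed offset 16.
U+6DBBC → 4-byte form F1 AD AE BC at offsets 0–3.
U+0047 → 1-byte form 47 at offsets 4–4.
U+02BC → 2-byte form CA BC at offsets 5–6.
U+10B6 → 3-byte form E1 82 B6 at offsets 7–9.
U+1F60F → 4-byte form F0 9F 98 8F at offsets 10–13.
U+B350F → 4-byte form F2 B3 94 8F at offsets 14–17.
Offset 16 falls in char 6's range; it's byte 3 of F2 B3 94 8F = 0x94.

0x94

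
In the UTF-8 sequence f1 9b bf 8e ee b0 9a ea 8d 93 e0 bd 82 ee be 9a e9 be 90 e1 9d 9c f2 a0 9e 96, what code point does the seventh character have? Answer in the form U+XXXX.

Offset 0: leading byte 0xF1 = 11110001 → 4-byte char #1 = F1 9B BF 8E.
Offset 4: leading byte 0xEE = 11101110 → 3-byte char #2 = EE B0 9A.
Offset 7: leading byte 0xEA = 11101010 → 3-byte char #3 = EA 8D 93.
Offset 10: leading byte 0xE0 = 11100000 → 3-byte char #4 = E0 BD 82.
Offset 13: leading byte 0xEE = 11101110 → 3-byte char #5 = EE BE 9A.
Offset 16: leading byte 0xE9 = 11101001 → 3-byte char #6 = E9 BE 90.
Offset 19: leading byte 0xE1 = 11100001 → 3-byte char #7 = E1 9D 9C.
Leading byte 0xE1 = 11100001 matches 1110xxxx → 3-byte sequence.
Byte 1: 0xE1 = 11100001, payload 0001 (4 bits).
Byte 2: 0x9D = 10011101 (10xxxxxx ✓), payload 011101.
Byte 3: 0x9C = 10011100 (10xxxxxx ✓), payload 011100.
Concatenate: 0001011101011100 = 0x175C (16 bits → U+175C).

U+175C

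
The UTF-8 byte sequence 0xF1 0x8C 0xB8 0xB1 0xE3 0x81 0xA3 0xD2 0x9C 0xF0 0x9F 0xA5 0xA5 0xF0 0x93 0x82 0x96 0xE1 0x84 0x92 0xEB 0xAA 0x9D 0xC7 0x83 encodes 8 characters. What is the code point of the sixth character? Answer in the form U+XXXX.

Offset 0: leading byte 0xF1 = 11110001 → 4-byte char #1 = F1 8C B8 B1.
Offset 4: leading byte 0xE3 = 11100011 → 3-byte char #2 = E3 81 A3.
Offset 7: leading byte 0xD2 = 11010010 → 2-byte char #3 = D2 9C.
Offset 9: leading byte 0xF0 = 11110000 → 4-byte char #4 = F0 9F A5 A5.
Offset 13: leading byte 0xF0 = 11110000 → 4-byte char #5 = F0 93 82 96.
Offset 17: leading byte 0xE1 = 11100001 → 3-byte char #6 = E1 84 92.
Leading byte 0xE1 = 11100001 matches 1110xxxx → 3-byte sequence.
Byte 1: 0xE1 = 11100001, payload 0001 (4 bits).
Byte 2: 0x84 = 10000100 (10xxxxxx ✓), payload 000100.
Byte 3: 0x92 = 10010010 (10xxxxxx ✓), payload 010010.
Concatenate: 0001000100010010 = 0x1112 (16 bits → U+1112).

U+1112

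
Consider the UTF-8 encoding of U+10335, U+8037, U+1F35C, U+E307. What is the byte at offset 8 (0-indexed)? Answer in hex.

U+10335 → 4-byte form F0 90 8C B5 at offsets 0–3.
U+8037 → 3-byte form E8 80 B7 at offsets 4–6.
U+1F35C → 4-byte form F0 9F 8D 9C at offsets 7–10.
Offset 8 falls in char 3's range; it's byte 2 of F0 9F 8D 9C = 0x9F.

0x9F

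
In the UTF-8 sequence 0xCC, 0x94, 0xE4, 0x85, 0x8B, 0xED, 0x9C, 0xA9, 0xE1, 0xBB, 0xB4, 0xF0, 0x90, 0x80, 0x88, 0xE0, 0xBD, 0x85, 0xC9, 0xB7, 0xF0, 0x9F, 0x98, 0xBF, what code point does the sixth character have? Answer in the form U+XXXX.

Offset 0: leading byte 0xCC = 11001100 → 2-byte char #1 = CC 94.
Offset 2: leading byte 0xE4 = 11100100 → 3-byte char #2 = E4 85 8B.
Offset 5: leading byte 0xED = 11101101 → 3-byte char #3 = ED 9C A9.
Offset 8: leading byte 0xE1 = 11100001 → 3-byte char #4 = E1 BB B4.
Offset 11: leading byte 0xF0 = 11110000 → 4-byte char #5 = F0 90 80 88.
Offset 15: leading byte 0xE0 = 11100000 → 3-byte char #6 = E0 BD 85.
Leading byte 0xE0 = 11100000 matches 1110xxxx → 3-byte sequence.
Byte 1: 0xE0 = 11100000, payload 0000 (4 bits).
Byte 2: 0xBD = 10111101 (10xxxxxx ✓), payload 111101.
Byte 3: 0x85 = 10000101 (10xxxxxx ✓), payload 000101.
Concatenate: 0000111101000101 = 0xF45 (16 bits → U+0F45).

U+0F45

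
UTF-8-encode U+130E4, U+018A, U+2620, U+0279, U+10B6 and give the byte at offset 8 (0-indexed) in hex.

0xA0

U+130E4 → 4-byte form F0 93 83 A4 at offsets 0–3.
U+018A → 2-byte form C6 8A at offsets 4–5.
U+2620 → 3-byte form E2 98 A0 at offsets 6–8.
Offset 8 falls in char 3's range; it's byte 3 of E2 98 A0 = 0xA0.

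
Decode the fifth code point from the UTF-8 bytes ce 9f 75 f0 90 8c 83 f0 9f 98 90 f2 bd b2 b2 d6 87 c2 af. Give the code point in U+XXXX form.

U+BDCB2

Offset 0: leading byte 0xCE = 11001110 → 2-byte char #1 = CE 9F.
Offset 2: leading byte 0x75 = 01110101 → 1-byte char #2 = 75.
Offset 3: leading byte 0xF0 = 11110000 → 4-byte char #3 = F0 90 8C 83.
Offset 7: leading byte 0xF0 = 11110000 → 4-byte char #4 = F0 9F 98 90.
Offset 11: leading byte 0xF2 = 11110010 → 4-byte char #5 = F2 BD B2 B2.
Leading byte 0xF2 = 11110010 matches 11110xxx → 4-byte sequence.
Byte 1: 0xF2 = 11110010, payload 010 (3 bits).
Byte 2: 0xBD = 10111101 (10xxxxxx ✓), payload 111101.
Byte 3: 0xB2 = 10110010 (10xxxxxx ✓), payload 110010.
Byte 4: 0xB2 = 10110010 (10xxxxxx ✓), payload 110010.
Concatenate: 010111101110010110010 = 0xBDCB2 (21 bits → U+BDCB2).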